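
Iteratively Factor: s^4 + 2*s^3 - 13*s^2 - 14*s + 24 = (s + 2)*(s^3 - 13*s + 12) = (s - 1)*(s + 2)*(s^2 + s - 12) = (s - 1)*(s + 2)*(s + 4)*(s - 3)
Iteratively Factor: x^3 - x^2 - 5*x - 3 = (x - 3)*(x^2 + 2*x + 1) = (x - 3)*(x + 1)*(x + 1)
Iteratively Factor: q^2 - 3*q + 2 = (q - 2)*(q - 1)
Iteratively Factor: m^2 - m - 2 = (m - 2)*(m + 1)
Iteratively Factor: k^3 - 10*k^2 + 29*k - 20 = (k - 5)*(k^2 - 5*k + 4) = (k - 5)*(k - 4)*(k - 1)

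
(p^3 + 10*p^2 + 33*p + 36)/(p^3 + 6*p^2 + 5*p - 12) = (p + 3)/(p - 1)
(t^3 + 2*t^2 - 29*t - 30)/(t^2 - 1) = (t^2 + t - 30)/(t - 1)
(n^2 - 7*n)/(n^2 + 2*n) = (n - 7)/(n + 2)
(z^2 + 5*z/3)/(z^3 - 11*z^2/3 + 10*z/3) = (3*z + 5)/(3*z^2 - 11*z + 10)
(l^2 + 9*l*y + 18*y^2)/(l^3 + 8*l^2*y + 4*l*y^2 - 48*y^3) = (-l - 3*y)/(-l^2 - 2*l*y + 8*y^2)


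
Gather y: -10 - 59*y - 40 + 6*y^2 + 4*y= 6*y^2 - 55*y - 50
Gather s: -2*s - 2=-2*s - 2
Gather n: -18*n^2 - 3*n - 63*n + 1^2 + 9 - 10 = -18*n^2 - 66*n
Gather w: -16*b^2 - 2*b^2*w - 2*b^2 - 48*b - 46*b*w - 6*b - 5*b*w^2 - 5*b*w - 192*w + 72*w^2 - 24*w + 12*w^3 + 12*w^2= -18*b^2 - 54*b + 12*w^3 + w^2*(84 - 5*b) + w*(-2*b^2 - 51*b - 216)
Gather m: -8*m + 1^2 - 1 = -8*m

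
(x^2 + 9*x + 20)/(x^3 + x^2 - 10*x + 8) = (x + 5)/(x^2 - 3*x + 2)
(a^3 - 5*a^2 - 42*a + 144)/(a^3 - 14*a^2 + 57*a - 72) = (a + 6)/(a - 3)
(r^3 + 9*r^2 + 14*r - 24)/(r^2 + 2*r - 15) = (r^3 + 9*r^2 + 14*r - 24)/(r^2 + 2*r - 15)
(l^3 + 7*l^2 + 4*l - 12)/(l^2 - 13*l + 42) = (l^3 + 7*l^2 + 4*l - 12)/(l^2 - 13*l + 42)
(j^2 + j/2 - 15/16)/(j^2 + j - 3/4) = (16*j^2 + 8*j - 15)/(4*(4*j^2 + 4*j - 3))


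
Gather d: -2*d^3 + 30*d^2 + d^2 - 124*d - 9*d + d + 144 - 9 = -2*d^3 + 31*d^2 - 132*d + 135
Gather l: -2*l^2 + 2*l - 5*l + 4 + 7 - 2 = -2*l^2 - 3*l + 9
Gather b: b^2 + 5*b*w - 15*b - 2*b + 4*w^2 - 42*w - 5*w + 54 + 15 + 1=b^2 + b*(5*w - 17) + 4*w^2 - 47*w + 70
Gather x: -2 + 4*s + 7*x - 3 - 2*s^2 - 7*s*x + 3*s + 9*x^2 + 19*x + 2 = -2*s^2 + 7*s + 9*x^2 + x*(26 - 7*s) - 3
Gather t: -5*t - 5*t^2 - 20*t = -5*t^2 - 25*t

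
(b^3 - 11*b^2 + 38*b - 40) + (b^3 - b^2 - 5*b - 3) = 2*b^3 - 12*b^2 + 33*b - 43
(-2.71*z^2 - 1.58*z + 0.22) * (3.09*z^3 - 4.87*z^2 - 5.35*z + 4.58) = -8.3739*z^5 + 8.3155*z^4 + 22.8729*z^3 - 5.0302*z^2 - 8.4134*z + 1.0076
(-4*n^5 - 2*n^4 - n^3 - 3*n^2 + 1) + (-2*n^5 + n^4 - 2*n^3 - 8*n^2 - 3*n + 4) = -6*n^5 - n^4 - 3*n^3 - 11*n^2 - 3*n + 5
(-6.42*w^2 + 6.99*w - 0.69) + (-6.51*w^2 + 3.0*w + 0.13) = -12.93*w^2 + 9.99*w - 0.56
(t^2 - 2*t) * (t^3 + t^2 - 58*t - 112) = t^5 - t^4 - 60*t^3 + 4*t^2 + 224*t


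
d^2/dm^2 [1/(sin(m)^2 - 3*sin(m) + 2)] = (-4*sin(m)^3 + 5*sin(m)^2 + 10*sin(m) - 14)/((sin(m) - 2)^3*(sin(m) - 1)^2)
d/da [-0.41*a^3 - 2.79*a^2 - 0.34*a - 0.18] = -1.23*a^2 - 5.58*a - 0.34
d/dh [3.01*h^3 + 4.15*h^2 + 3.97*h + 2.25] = 9.03*h^2 + 8.3*h + 3.97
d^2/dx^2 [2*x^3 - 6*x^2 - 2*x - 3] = 12*x - 12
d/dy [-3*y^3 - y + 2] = -9*y^2 - 1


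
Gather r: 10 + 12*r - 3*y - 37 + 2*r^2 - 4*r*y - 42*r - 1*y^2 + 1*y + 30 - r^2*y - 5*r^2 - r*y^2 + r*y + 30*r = r^2*(-y - 3) + r*(-y^2 - 3*y) - y^2 - 2*y + 3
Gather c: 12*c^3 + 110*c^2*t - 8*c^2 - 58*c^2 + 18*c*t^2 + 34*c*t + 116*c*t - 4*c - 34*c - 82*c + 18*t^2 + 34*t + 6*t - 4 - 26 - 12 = 12*c^3 + c^2*(110*t - 66) + c*(18*t^2 + 150*t - 120) + 18*t^2 + 40*t - 42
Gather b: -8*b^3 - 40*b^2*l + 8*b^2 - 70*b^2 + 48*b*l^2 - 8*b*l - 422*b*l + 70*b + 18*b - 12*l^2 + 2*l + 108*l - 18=-8*b^3 + b^2*(-40*l - 62) + b*(48*l^2 - 430*l + 88) - 12*l^2 + 110*l - 18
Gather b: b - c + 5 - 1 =b - c + 4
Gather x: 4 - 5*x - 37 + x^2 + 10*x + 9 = x^2 + 5*x - 24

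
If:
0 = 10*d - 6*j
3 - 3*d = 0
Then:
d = 1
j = 5/3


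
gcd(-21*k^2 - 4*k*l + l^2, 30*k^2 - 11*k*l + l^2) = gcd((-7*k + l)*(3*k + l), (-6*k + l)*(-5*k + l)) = 1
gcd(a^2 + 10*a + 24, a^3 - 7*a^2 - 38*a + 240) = a + 6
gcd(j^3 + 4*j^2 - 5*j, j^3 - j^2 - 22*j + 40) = j + 5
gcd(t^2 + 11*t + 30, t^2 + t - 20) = t + 5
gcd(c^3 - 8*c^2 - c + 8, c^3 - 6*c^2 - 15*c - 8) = c^2 - 7*c - 8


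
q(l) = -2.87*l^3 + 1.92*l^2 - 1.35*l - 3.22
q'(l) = -8.61*l^2 + 3.84*l - 1.35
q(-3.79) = 185.72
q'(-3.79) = -139.58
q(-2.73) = 73.17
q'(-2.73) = -76.00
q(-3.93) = 205.94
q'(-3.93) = -149.42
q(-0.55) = -1.42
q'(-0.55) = -6.07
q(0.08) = -3.32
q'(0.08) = -1.10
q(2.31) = -31.47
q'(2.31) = -38.42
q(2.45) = -37.21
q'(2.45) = -43.62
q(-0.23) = -2.77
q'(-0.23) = -2.69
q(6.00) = -562.12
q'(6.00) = -288.27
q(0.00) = -3.22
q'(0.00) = -1.35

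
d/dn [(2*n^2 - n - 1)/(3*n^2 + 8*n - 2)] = (19*n^2 - 2*n + 10)/(9*n^4 + 48*n^3 + 52*n^2 - 32*n + 4)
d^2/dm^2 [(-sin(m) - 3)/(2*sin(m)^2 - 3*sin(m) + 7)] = (4*sin(m)^5 + 54*sin(m)^4 - 146*sin(m)^3 - 192*sin(m)^2 + 304*sin(m) - 12)/(-3*sin(m) - cos(2*m) + 8)^3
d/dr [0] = 0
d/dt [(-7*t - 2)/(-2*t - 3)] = 17/(2*t + 3)^2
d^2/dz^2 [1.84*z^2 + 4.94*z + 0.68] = 3.68000000000000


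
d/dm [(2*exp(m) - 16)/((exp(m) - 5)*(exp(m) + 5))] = 2*(-exp(2*m) + 16*exp(m) - 25)*exp(m)/(exp(4*m) - 50*exp(2*m) + 625)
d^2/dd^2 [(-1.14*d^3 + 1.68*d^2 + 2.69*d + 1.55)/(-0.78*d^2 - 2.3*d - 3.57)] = (-8.88178419700125e-16*d^5 - 5.32907051820075e-15*d^4 + 8.46696*d^3 + 78.573888*d^2 + 115.43436*d - 6.414424)/(0.474552*d^6 + 4.19796*d^5 + 18.894564*d^4 + 50.59448*d^3 + 86.478966*d^2 + 87.93981*d + 45.499293)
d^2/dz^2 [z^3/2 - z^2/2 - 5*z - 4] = 3*z - 1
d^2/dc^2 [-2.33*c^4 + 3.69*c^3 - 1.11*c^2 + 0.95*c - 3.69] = -27.96*c^2 + 22.14*c - 2.22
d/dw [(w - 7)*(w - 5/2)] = 2*w - 19/2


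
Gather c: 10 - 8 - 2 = 0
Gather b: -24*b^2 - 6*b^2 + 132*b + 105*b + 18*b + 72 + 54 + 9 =-30*b^2 + 255*b + 135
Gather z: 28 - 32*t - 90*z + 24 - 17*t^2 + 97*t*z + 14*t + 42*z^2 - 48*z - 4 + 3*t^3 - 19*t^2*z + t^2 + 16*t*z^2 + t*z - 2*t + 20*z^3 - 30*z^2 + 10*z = 3*t^3 - 16*t^2 - 20*t + 20*z^3 + z^2*(16*t + 12) + z*(-19*t^2 + 98*t - 128) + 48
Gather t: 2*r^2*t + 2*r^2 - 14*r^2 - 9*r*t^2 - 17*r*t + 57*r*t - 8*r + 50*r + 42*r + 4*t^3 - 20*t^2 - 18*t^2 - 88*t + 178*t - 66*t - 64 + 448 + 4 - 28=-12*r^2 + 84*r + 4*t^3 + t^2*(-9*r - 38) + t*(2*r^2 + 40*r + 24) + 360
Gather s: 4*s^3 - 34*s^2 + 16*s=4*s^3 - 34*s^2 + 16*s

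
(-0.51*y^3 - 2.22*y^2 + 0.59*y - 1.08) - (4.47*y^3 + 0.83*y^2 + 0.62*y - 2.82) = -4.98*y^3 - 3.05*y^2 - 0.03*y + 1.74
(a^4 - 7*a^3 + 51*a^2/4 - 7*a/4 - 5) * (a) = a^5 - 7*a^4 + 51*a^3/4 - 7*a^2/4 - 5*a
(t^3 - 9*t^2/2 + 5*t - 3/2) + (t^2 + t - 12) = t^3 - 7*t^2/2 + 6*t - 27/2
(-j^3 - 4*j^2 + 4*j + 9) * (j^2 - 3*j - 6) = -j^5 - j^4 + 22*j^3 + 21*j^2 - 51*j - 54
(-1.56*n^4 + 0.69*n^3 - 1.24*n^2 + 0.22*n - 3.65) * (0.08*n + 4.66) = -0.1248*n^5 - 7.2144*n^4 + 3.1162*n^3 - 5.7608*n^2 + 0.7332*n - 17.009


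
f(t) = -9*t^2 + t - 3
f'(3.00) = -53.00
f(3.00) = -81.00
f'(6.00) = -107.00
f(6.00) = -321.00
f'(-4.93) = 89.74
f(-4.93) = -226.67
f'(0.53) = -8.54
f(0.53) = -5.00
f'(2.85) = -50.30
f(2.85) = -73.25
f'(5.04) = -89.72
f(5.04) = -226.57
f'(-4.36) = 79.48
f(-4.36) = -178.45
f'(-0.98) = 18.64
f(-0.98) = -12.62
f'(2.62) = -46.16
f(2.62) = -62.16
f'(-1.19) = 22.42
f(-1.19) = -16.93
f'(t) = 1 - 18*t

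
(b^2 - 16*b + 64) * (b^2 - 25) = b^4 - 16*b^3 + 39*b^2 + 400*b - 1600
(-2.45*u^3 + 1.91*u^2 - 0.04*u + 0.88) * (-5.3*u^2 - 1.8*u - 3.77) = 12.985*u^5 - 5.713*u^4 + 6.0105*u^3 - 11.7927*u^2 - 1.4332*u - 3.3176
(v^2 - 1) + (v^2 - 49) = 2*v^2 - 50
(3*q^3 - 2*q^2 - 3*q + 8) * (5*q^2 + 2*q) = 15*q^5 - 4*q^4 - 19*q^3 + 34*q^2 + 16*q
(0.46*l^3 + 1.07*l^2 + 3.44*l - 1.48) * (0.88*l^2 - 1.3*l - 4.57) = 0.4048*l^5 + 0.3436*l^4 - 0.466*l^3 - 10.6643*l^2 - 13.7968*l + 6.7636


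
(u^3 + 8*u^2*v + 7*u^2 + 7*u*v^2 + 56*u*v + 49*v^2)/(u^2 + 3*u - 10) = (u^3 + 8*u^2*v + 7*u^2 + 7*u*v^2 + 56*u*v + 49*v^2)/(u^2 + 3*u - 10)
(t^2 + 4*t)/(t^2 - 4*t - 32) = t/(t - 8)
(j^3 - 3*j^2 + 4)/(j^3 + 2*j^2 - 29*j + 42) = (j^2 - j - 2)/(j^2 + 4*j - 21)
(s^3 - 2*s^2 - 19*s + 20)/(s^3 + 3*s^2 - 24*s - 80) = (s - 1)/(s + 4)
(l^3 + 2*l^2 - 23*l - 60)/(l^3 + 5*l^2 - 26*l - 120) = (l + 3)/(l + 6)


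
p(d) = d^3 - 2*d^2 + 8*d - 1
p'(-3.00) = 47.00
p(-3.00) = -70.00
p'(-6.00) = 140.00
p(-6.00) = -337.00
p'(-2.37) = 34.33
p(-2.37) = -44.51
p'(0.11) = 7.60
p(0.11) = -0.14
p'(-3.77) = 65.72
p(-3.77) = -113.17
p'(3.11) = 24.58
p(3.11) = 34.62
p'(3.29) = 27.31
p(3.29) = 39.28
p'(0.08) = 7.70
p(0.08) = -0.37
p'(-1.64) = 22.63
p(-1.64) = -23.91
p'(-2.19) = 31.15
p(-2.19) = -38.62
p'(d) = 3*d^2 - 4*d + 8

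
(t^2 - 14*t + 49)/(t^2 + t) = (t^2 - 14*t + 49)/(t*(t + 1))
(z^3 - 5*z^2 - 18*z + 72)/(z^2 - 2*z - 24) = z - 3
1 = 1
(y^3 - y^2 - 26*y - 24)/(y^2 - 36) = (y^2 + 5*y + 4)/(y + 6)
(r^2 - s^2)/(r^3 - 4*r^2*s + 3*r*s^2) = (r + s)/(r*(r - 3*s))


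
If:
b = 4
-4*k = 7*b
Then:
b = 4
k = -7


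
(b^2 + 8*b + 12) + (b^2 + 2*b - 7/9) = 2*b^2 + 10*b + 101/9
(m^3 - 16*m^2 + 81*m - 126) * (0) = 0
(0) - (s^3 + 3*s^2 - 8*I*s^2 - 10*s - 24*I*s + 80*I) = -s^3 - 3*s^2 + 8*I*s^2 + 10*s + 24*I*s - 80*I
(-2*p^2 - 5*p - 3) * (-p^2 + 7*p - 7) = 2*p^4 - 9*p^3 - 18*p^2 + 14*p + 21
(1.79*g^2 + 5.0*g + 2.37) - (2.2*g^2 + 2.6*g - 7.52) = -0.41*g^2 + 2.4*g + 9.89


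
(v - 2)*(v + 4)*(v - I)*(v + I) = v^4 + 2*v^3 - 7*v^2 + 2*v - 8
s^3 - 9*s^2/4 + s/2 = s*(s - 2)*(s - 1/4)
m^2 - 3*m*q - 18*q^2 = (m - 6*q)*(m + 3*q)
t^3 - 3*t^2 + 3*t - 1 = (t - 1)^3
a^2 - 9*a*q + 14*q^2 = (a - 7*q)*(a - 2*q)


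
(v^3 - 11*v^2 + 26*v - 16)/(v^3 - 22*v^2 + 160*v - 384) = (v^2 - 3*v + 2)/(v^2 - 14*v + 48)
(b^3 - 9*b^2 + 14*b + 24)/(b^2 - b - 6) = (-b^3 + 9*b^2 - 14*b - 24)/(-b^2 + b + 6)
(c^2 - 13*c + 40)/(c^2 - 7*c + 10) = (c - 8)/(c - 2)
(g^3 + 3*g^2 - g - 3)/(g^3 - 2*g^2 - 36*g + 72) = (g^3 + 3*g^2 - g - 3)/(g^3 - 2*g^2 - 36*g + 72)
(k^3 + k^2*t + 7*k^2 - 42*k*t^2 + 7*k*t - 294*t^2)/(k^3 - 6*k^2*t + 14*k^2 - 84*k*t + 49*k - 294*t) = (k + 7*t)/(k + 7)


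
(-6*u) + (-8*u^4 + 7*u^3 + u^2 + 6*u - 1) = -8*u^4 + 7*u^3 + u^2 - 1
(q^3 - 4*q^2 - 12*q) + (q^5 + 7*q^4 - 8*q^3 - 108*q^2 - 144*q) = q^5 + 7*q^4 - 7*q^3 - 112*q^2 - 156*q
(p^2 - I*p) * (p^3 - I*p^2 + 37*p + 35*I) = p^5 - 2*I*p^4 + 36*p^3 - 2*I*p^2 + 35*p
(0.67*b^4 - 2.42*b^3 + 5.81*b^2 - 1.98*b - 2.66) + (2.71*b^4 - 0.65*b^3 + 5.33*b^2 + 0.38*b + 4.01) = 3.38*b^4 - 3.07*b^3 + 11.14*b^2 - 1.6*b + 1.35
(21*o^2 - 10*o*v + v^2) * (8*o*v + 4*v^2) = 168*o^3*v + 4*o^2*v^2 - 32*o*v^3 + 4*v^4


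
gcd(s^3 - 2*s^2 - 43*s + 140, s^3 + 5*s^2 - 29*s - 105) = s^2 + 2*s - 35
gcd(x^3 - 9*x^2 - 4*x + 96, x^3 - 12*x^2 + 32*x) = x^2 - 12*x + 32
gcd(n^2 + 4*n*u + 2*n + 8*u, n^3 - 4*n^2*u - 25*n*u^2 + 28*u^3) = n + 4*u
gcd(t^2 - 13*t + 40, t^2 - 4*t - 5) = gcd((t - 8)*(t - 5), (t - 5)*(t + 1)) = t - 5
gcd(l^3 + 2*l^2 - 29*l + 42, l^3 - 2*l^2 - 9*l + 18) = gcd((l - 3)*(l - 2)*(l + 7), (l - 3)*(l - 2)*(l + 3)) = l^2 - 5*l + 6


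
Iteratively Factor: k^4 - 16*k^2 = (k)*(k^3 - 16*k) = k^2*(k^2 - 16) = k^2*(k + 4)*(k - 4)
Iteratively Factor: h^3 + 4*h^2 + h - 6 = (h + 2)*(h^2 + 2*h - 3) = (h - 1)*(h + 2)*(h + 3)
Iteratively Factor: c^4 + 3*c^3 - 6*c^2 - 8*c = (c - 2)*(c^3 + 5*c^2 + 4*c) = (c - 2)*(c + 4)*(c^2 + c) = c*(c - 2)*(c + 4)*(c + 1)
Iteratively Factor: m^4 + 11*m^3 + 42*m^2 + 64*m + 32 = (m + 4)*(m^3 + 7*m^2 + 14*m + 8) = (m + 1)*(m + 4)*(m^2 + 6*m + 8) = (m + 1)*(m + 4)^2*(m + 2)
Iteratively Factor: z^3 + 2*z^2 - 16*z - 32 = (z + 2)*(z^2 - 16) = (z - 4)*(z + 2)*(z + 4)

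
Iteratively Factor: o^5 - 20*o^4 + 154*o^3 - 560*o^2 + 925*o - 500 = (o - 4)*(o^4 - 16*o^3 + 90*o^2 - 200*o + 125) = (o - 5)*(o - 4)*(o^3 - 11*o^2 + 35*o - 25) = (o - 5)^2*(o - 4)*(o^2 - 6*o + 5) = (o - 5)^2*(o - 4)*(o - 1)*(o - 5)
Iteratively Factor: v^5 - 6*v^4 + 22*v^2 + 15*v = (v)*(v^4 - 6*v^3 + 22*v + 15) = v*(v + 1)*(v^3 - 7*v^2 + 7*v + 15) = v*(v - 3)*(v + 1)*(v^2 - 4*v - 5) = v*(v - 5)*(v - 3)*(v + 1)*(v + 1)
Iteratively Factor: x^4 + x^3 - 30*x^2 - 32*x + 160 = (x + 4)*(x^3 - 3*x^2 - 18*x + 40) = (x - 5)*(x + 4)*(x^2 + 2*x - 8) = (x - 5)*(x - 2)*(x + 4)*(x + 4)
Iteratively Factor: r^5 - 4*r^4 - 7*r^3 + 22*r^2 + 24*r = (r + 2)*(r^4 - 6*r^3 + 5*r^2 + 12*r) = (r - 3)*(r + 2)*(r^3 - 3*r^2 - 4*r) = r*(r - 3)*(r + 2)*(r^2 - 3*r - 4) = r*(r - 3)*(r + 1)*(r + 2)*(r - 4)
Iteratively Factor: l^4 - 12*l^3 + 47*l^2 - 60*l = (l)*(l^3 - 12*l^2 + 47*l - 60) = l*(l - 5)*(l^2 - 7*l + 12) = l*(l - 5)*(l - 4)*(l - 3)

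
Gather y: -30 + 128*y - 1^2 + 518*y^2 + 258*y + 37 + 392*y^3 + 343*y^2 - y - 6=392*y^3 + 861*y^2 + 385*y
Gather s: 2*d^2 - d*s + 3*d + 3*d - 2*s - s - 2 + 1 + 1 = 2*d^2 + 6*d + s*(-d - 3)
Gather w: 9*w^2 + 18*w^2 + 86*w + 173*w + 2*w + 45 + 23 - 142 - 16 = 27*w^2 + 261*w - 90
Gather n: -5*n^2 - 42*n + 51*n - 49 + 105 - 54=-5*n^2 + 9*n + 2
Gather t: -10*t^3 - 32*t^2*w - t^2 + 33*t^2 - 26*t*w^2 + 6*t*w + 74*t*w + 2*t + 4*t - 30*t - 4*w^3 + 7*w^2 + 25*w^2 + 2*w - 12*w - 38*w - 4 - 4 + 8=-10*t^3 + t^2*(32 - 32*w) + t*(-26*w^2 + 80*w - 24) - 4*w^3 + 32*w^2 - 48*w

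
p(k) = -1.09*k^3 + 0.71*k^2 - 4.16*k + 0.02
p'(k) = -3.27*k^2 + 1.42*k - 4.16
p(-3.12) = 53.02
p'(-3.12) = -40.42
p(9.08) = -795.20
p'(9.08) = -260.87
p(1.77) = -11.16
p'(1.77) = -11.89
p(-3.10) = 52.21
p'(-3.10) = -39.99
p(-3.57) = 73.51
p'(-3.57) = -50.91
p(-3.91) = 92.30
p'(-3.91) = -59.70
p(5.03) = -141.66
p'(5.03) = -79.75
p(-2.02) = 20.30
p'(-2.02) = -20.37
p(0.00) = 0.02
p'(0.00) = -4.16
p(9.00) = -774.52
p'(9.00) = -256.25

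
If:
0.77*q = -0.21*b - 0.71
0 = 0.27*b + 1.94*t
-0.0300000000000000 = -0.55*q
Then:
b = -3.58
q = 0.05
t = 0.50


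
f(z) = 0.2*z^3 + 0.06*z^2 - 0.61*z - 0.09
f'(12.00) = 87.23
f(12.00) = 346.83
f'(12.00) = 87.23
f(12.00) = 346.83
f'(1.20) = 0.40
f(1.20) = -0.39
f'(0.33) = -0.51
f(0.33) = -0.28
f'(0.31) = -0.52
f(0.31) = -0.27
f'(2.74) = 4.22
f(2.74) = 2.80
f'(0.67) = -0.26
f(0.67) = -0.41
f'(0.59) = -0.33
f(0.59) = -0.39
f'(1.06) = 0.19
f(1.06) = -0.43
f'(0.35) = -0.49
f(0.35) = -0.29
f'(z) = 0.6*z^2 + 0.12*z - 0.61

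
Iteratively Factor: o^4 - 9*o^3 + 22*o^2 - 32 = (o - 2)*(o^3 - 7*o^2 + 8*o + 16) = (o - 4)*(o - 2)*(o^2 - 3*o - 4) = (o - 4)^2*(o - 2)*(o + 1)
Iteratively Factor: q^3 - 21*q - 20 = (q - 5)*(q^2 + 5*q + 4) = (q - 5)*(q + 1)*(q + 4)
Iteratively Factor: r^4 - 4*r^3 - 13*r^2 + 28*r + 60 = (r + 2)*(r^3 - 6*r^2 - r + 30) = (r + 2)^2*(r^2 - 8*r + 15) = (r - 3)*(r + 2)^2*(r - 5)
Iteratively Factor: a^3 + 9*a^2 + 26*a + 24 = (a + 3)*(a^2 + 6*a + 8) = (a + 3)*(a + 4)*(a + 2)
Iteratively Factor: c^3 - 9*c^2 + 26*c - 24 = (c - 2)*(c^2 - 7*c + 12) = (c - 4)*(c - 2)*(c - 3)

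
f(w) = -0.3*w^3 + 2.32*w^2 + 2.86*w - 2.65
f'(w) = -0.9*w^2 + 4.64*w + 2.86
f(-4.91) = 74.75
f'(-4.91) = -41.62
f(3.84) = 25.56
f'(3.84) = 7.41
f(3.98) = 26.57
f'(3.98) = 7.07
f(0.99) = 2.16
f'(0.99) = 6.57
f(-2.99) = 17.56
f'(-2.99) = -19.06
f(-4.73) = 67.47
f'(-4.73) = -39.22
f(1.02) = 2.36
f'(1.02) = 6.66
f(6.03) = 33.18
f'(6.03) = -1.89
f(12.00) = -152.65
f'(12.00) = -71.06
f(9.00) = -7.69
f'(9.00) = -28.28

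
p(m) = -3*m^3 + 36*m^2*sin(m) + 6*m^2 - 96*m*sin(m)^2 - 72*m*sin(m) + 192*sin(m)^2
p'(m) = 36*m^2*cos(m) - 9*m^2 - 192*m*sin(m)*cos(m) + 72*m*sin(m) - 72*m*cos(m) + 12*m - 96*sin(m)^2 + 384*sin(m)*cos(m) - 72*sin(m)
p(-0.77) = 80.34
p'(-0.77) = -183.05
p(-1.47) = 169.54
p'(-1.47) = -3.40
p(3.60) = -184.05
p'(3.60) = -482.94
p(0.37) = 13.28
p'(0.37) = 59.52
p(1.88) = 3.99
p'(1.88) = -40.21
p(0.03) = 0.11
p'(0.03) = 7.38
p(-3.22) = 212.84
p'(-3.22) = -837.85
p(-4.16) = 1533.66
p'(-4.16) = -1603.87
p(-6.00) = 1406.79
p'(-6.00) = 1526.94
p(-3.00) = 68.35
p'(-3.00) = -478.75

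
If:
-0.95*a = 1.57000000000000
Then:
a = -1.65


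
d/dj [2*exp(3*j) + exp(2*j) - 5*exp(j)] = (6*exp(2*j) + 2*exp(j) - 5)*exp(j)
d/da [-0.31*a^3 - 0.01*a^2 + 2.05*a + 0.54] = -0.93*a^2 - 0.02*a + 2.05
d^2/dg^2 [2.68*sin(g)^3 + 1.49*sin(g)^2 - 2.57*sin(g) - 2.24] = 0.559999999999999*sin(g) + 6.03*sin(3*g) + 2.98*cos(2*g)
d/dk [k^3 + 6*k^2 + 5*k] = 3*k^2 + 12*k + 5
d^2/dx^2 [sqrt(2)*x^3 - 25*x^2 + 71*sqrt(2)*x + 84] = 6*sqrt(2)*x - 50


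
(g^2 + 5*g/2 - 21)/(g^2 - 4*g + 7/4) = 2*(g + 6)/(2*g - 1)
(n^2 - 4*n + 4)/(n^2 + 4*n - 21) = (n^2 - 4*n + 4)/(n^2 + 4*n - 21)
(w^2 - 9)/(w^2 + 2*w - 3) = (w - 3)/(w - 1)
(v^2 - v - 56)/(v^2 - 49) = (v - 8)/(v - 7)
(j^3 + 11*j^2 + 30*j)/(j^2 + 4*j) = (j^2 + 11*j + 30)/(j + 4)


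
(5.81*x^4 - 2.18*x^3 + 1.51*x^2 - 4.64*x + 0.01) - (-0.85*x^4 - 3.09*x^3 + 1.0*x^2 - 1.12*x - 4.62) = 6.66*x^4 + 0.91*x^3 + 0.51*x^2 - 3.52*x + 4.63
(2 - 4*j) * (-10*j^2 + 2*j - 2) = 40*j^3 - 28*j^2 + 12*j - 4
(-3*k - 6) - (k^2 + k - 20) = -k^2 - 4*k + 14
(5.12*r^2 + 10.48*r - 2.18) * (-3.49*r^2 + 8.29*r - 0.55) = -17.8688*r^4 + 5.86959999999999*r^3 + 91.6714*r^2 - 23.8362*r + 1.199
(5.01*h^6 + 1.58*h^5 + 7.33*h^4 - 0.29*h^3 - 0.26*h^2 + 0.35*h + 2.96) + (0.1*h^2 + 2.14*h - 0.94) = 5.01*h^6 + 1.58*h^5 + 7.33*h^4 - 0.29*h^3 - 0.16*h^2 + 2.49*h + 2.02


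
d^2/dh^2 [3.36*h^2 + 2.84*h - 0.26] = 6.72000000000000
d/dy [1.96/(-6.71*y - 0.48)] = 13.1516/(6.71*y + 0.48)^2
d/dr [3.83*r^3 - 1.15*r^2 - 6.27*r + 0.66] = 11.49*r^2 - 2.3*r - 6.27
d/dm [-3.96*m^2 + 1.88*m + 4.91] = 1.88 - 7.92*m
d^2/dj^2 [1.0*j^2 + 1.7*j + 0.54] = 2.00000000000000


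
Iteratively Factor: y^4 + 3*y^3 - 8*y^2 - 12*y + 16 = (y - 2)*(y^3 + 5*y^2 + 2*y - 8) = (y - 2)*(y + 2)*(y^2 + 3*y - 4) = (y - 2)*(y - 1)*(y + 2)*(y + 4)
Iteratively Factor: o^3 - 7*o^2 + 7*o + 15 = (o + 1)*(o^2 - 8*o + 15) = (o - 3)*(o + 1)*(o - 5)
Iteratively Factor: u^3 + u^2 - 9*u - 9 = (u - 3)*(u^2 + 4*u + 3) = (u - 3)*(u + 1)*(u + 3)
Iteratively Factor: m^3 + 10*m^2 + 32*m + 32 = (m + 4)*(m^2 + 6*m + 8) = (m + 4)^2*(m + 2)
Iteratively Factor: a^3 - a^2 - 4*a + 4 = (a + 2)*(a^2 - 3*a + 2) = (a - 2)*(a + 2)*(a - 1)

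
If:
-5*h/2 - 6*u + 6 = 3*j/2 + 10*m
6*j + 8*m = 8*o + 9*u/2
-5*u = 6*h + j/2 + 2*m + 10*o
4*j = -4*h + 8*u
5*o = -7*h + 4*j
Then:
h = -11196/941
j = -7428/941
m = 10065/941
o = 9732/941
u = -9312/941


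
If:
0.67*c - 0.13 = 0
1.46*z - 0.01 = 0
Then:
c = 0.19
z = 0.01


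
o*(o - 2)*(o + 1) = o^3 - o^2 - 2*o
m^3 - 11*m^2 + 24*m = m*(m - 8)*(m - 3)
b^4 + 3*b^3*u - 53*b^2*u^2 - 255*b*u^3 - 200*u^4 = (b - 8*u)*(b + u)*(b + 5*u)^2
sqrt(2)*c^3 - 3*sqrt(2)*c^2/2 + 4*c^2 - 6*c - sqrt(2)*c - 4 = (c - 2)*(c + 2*sqrt(2))*(sqrt(2)*c + sqrt(2)/2)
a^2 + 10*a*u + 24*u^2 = (a + 4*u)*(a + 6*u)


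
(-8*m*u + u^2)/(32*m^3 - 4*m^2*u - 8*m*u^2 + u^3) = u/(-4*m^2 + u^2)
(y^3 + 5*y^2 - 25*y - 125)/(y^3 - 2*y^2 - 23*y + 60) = (y^2 - 25)/(y^2 - 7*y + 12)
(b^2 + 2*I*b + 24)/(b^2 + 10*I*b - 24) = (b - 4*I)/(b + 4*I)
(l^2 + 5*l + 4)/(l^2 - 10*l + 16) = (l^2 + 5*l + 4)/(l^2 - 10*l + 16)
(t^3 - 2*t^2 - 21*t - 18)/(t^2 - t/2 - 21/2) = 2*(t^2 - 5*t - 6)/(2*t - 7)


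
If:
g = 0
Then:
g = 0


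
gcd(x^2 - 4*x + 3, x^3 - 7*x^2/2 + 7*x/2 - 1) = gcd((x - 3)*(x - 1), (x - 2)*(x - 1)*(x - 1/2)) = x - 1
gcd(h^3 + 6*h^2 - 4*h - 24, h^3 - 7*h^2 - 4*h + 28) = h^2 - 4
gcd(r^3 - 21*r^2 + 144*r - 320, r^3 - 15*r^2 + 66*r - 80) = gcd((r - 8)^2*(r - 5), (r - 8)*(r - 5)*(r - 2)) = r^2 - 13*r + 40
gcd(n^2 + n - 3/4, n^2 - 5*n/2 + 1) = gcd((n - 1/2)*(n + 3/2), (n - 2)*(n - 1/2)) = n - 1/2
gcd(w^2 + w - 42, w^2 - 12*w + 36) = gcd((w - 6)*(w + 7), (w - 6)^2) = w - 6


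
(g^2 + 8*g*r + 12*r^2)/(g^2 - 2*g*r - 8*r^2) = (-g - 6*r)/(-g + 4*r)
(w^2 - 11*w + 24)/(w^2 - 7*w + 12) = (w - 8)/(w - 4)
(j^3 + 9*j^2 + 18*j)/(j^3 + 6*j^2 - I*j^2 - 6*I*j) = (j + 3)/(j - I)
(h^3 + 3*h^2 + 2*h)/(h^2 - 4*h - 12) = h*(h + 1)/(h - 6)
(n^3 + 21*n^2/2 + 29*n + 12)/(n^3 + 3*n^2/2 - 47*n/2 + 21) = (2*n^2 + 9*n + 4)/(2*n^2 - 9*n + 7)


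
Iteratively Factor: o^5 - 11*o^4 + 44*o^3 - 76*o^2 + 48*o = (o - 2)*(o^4 - 9*o^3 + 26*o^2 - 24*o) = (o - 3)*(o - 2)*(o^3 - 6*o^2 + 8*o) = o*(o - 3)*(o - 2)*(o^2 - 6*o + 8) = o*(o - 3)*(o - 2)^2*(o - 4)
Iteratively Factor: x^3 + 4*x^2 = (x + 4)*(x^2) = x*(x + 4)*(x)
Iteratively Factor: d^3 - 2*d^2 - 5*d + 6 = (d - 3)*(d^2 + d - 2) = (d - 3)*(d + 2)*(d - 1)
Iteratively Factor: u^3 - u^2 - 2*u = (u + 1)*(u^2 - 2*u) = (u - 2)*(u + 1)*(u)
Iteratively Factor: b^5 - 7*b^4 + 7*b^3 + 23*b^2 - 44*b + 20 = (b - 5)*(b^4 - 2*b^3 - 3*b^2 + 8*b - 4) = (b - 5)*(b - 2)*(b^3 - 3*b + 2) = (b - 5)*(b - 2)*(b - 1)*(b^2 + b - 2) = (b - 5)*(b - 2)*(b - 1)^2*(b + 2)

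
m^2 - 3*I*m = m*(m - 3*I)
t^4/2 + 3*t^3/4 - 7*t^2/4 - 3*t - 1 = (t/2 + 1)*(t - 2)*(t + 1/2)*(t + 1)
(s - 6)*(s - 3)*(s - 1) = s^3 - 10*s^2 + 27*s - 18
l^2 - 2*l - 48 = (l - 8)*(l + 6)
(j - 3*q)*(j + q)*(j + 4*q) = j^3 + 2*j^2*q - 11*j*q^2 - 12*q^3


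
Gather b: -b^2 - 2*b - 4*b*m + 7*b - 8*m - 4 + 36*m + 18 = -b^2 + b*(5 - 4*m) + 28*m + 14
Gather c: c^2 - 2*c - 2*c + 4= c^2 - 4*c + 4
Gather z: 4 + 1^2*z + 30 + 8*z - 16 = 9*z + 18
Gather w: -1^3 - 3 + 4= 0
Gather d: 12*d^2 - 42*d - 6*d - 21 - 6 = 12*d^2 - 48*d - 27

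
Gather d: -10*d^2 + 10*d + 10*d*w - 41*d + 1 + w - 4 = -10*d^2 + d*(10*w - 31) + w - 3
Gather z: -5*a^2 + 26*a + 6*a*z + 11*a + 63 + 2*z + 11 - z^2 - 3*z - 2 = -5*a^2 + 37*a - z^2 + z*(6*a - 1) + 72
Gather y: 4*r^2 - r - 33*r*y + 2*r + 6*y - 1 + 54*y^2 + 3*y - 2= 4*r^2 + r + 54*y^2 + y*(9 - 33*r) - 3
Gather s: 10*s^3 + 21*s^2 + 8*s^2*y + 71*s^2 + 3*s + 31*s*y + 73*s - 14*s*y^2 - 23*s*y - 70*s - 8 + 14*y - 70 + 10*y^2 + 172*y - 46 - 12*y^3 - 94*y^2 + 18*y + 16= 10*s^3 + s^2*(8*y + 92) + s*(-14*y^2 + 8*y + 6) - 12*y^3 - 84*y^2 + 204*y - 108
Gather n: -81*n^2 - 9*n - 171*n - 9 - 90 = -81*n^2 - 180*n - 99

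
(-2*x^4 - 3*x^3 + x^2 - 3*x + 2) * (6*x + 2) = -12*x^5 - 22*x^4 - 16*x^2 + 6*x + 4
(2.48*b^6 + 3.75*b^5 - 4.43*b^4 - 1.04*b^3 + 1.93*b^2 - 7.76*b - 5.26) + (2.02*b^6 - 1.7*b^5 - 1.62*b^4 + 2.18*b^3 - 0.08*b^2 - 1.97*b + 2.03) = 4.5*b^6 + 2.05*b^5 - 6.05*b^4 + 1.14*b^3 + 1.85*b^2 - 9.73*b - 3.23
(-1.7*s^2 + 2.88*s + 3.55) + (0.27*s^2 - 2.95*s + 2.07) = -1.43*s^2 - 0.0700000000000003*s + 5.62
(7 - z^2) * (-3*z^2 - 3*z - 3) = 3*z^4 + 3*z^3 - 18*z^2 - 21*z - 21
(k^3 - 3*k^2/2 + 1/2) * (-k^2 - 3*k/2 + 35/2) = -k^5 + 79*k^3/4 - 107*k^2/4 - 3*k/4 + 35/4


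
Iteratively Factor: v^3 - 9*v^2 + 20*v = (v - 5)*(v^2 - 4*v) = v*(v - 5)*(v - 4)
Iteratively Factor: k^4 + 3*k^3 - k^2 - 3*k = (k + 3)*(k^3 - k) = (k - 1)*(k + 3)*(k^2 + k) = (k - 1)*(k + 1)*(k + 3)*(k)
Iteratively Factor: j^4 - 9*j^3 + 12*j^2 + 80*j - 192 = (j + 3)*(j^3 - 12*j^2 + 48*j - 64) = (j - 4)*(j + 3)*(j^2 - 8*j + 16) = (j - 4)^2*(j + 3)*(j - 4)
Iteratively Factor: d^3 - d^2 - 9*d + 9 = (d + 3)*(d^2 - 4*d + 3) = (d - 1)*(d + 3)*(d - 3)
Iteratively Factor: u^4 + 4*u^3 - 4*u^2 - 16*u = (u - 2)*(u^3 + 6*u^2 + 8*u) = u*(u - 2)*(u^2 + 6*u + 8) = u*(u - 2)*(u + 2)*(u + 4)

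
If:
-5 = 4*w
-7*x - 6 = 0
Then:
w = -5/4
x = -6/7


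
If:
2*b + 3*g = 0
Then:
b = -3*g/2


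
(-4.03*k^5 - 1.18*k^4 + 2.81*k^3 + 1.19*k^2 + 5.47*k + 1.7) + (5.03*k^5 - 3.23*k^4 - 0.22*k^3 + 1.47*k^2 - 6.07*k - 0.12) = 1.0*k^5 - 4.41*k^4 + 2.59*k^3 + 2.66*k^2 - 0.600000000000001*k + 1.58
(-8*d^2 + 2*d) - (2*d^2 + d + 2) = -10*d^2 + d - 2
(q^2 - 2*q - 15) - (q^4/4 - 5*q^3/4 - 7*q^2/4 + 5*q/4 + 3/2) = -q^4/4 + 5*q^3/4 + 11*q^2/4 - 13*q/4 - 33/2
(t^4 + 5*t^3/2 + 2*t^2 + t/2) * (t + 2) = t^5 + 9*t^4/2 + 7*t^3 + 9*t^2/2 + t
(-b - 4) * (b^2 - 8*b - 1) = -b^3 + 4*b^2 + 33*b + 4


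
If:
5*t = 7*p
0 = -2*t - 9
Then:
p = -45/14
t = -9/2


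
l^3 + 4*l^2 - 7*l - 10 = (l - 2)*(l + 1)*(l + 5)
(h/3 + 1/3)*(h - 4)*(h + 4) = h^3/3 + h^2/3 - 16*h/3 - 16/3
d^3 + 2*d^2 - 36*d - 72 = (d - 6)*(d + 2)*(d + 6)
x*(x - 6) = x^2 - 6*x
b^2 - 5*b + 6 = (b - 3)*(b - 2)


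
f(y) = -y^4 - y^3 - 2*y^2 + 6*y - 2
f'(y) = -4*y^3 - 3*y^2 - 4*y + 6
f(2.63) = -66.09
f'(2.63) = -98.04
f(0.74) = 0.64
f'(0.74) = -0.22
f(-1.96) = -28.67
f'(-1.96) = 32.43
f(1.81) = -14.35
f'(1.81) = -34.79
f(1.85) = -15.79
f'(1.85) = -36.99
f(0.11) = -1.37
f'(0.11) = 5.52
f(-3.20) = -113.77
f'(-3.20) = 119.15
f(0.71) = 0.64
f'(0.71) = 0.22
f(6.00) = -1550.00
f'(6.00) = -990.00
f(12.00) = -22682.00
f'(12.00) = -7386.00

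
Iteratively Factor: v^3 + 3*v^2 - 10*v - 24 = (v + 4)*(v^2 - v - 6) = (v - 3)*(v + 4)*(v + 2)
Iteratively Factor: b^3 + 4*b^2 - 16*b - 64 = (b + 4)*(b^2 - 16) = (b + 4)^2*(b - 4)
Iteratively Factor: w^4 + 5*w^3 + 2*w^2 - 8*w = (w)*(w^3 + 5*w^2 + 2*w - 8) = w*(w + 4)*(w^2 + w - 2) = w*(w + 2)*(w + 4)*(w - 1)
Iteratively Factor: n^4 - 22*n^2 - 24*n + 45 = (n - 1)*(n^3 + n^2 - 21*n - 45) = (n - 1)*(n + 3)*(n^2 - 2*n - 15) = (n - 1)*(n + 3)^2*(n - 5)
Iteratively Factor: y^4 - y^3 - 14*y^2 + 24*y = (y + 4)*(y^3 - 5*y^2 + 6*y) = y*(y + 4)*(y^2 - 5*y + 6) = y*(y - 3)*(y + 4)*(y - 2)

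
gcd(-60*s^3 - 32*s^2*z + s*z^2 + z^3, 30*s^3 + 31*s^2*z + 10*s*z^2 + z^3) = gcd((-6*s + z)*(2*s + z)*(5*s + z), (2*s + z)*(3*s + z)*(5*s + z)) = 10*s^2 + 7*s*z + z^2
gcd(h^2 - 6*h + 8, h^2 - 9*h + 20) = h - 4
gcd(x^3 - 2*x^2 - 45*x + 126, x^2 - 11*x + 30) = x - 6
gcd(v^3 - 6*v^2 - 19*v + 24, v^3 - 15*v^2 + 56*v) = v - 8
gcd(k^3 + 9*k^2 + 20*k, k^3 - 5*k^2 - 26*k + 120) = k + 5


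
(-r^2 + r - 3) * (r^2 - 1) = -r^4 + r^3 - 2*r^2 - r + 3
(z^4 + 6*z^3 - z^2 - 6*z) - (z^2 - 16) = z^4 + 6*z^3 - 2*z^2 - 6*z + 16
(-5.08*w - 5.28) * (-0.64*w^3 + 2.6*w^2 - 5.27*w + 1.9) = 3.2512*w^4 - 9.8288*w^3 + 13.0436*w^2 + 18.1736*w - 10.032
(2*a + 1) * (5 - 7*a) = -14*a^2 + 3*a + 5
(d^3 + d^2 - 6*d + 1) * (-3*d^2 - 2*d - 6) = -3*d^5 - 5*d^4 + 10*d^3 + 3*d^2 + 34*d - 6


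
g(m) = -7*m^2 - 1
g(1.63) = -19.60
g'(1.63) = -22.82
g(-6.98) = -342.04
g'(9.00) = -126.00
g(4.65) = -152.36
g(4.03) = -114.69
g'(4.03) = -56.42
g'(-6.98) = 97.72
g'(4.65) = -65.10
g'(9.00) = -126.00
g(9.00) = -568.00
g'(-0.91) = 12.74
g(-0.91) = -6.80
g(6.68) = -313.36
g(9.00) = -568.00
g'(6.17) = -86.38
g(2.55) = -46.52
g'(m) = -14*m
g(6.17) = -267.48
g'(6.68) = -93.52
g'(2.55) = -35.70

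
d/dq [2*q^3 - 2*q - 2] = 6*q^2 - 2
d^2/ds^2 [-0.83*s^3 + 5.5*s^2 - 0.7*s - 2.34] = 11.0 - 4.98*s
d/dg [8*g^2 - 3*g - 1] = 16*g - 3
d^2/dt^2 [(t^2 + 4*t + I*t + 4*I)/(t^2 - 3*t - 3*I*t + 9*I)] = (t^3*(14 + 8*I) - 30*I*t^2 + t*(126 - 288*I) - 504 + 162*I)/(t^6 + t^5*(-9 - 9*I) + 81*I*t^4 + t^3*(216 - 216*I) - 729*t^2 + t*(729 + 729*I) - 729*I)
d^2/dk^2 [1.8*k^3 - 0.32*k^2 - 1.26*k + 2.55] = 10.8*k - 0.64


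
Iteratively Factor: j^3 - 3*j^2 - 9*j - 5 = (j + 1)*(j^2 - 4*j - 5) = (j + 1)^2*(j - 5)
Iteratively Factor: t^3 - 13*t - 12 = (t + 1)*(t^2 - t - 12) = (t + 1)*(t + 3)*(t - 4)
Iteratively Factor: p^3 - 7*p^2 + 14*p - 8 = (p - 4)*(p^2 - 3*p + 2) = (p - 4)*(p - 2)*(p - 1)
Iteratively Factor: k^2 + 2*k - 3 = (k - 1)*(k + 3)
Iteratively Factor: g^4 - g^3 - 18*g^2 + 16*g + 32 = (g + 4)*(g^3 - 5*g^2 + 2*g + 8) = (g - 4)*(g + 4)*(g^2 - g - 2) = (g - 4)*(g + 1)*(g + 4)*(g - 2)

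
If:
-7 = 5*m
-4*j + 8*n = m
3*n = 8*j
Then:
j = -21/260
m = -7/5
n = -14/65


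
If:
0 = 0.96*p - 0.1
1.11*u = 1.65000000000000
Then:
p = 0.10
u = 1.49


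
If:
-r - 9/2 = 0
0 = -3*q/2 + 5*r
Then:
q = -15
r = -9/2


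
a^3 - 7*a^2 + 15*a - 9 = (a - 3)^2*(a - 1)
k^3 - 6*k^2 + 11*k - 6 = (k - 3)*(k - 2)*(k - 1)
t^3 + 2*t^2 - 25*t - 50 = (t - 5)*(t + 2)*(t + 5)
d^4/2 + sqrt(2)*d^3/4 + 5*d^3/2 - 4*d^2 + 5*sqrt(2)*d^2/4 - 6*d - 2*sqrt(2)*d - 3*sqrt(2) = (d/2 + 1/2)*(d - 2)*(d + 6)*(d + sqrt(2)/2)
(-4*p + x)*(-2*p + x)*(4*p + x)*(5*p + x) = 160*p^4 - 48*p^3*x - 26*p^2*x^2 + 3*p*x^3 + x^4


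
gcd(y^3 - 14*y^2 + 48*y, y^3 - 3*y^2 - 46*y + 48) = y - 8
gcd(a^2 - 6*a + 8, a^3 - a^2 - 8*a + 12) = a - 2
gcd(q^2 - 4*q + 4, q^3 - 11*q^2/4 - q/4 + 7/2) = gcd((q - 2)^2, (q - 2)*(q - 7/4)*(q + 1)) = q - 2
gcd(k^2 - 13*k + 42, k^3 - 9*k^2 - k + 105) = k - 7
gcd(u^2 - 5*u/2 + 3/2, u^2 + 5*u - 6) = u - 1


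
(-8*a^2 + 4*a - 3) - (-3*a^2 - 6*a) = -5*a^2 + 10*a - 3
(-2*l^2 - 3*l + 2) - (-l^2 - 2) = -l^2 - 3*l + 4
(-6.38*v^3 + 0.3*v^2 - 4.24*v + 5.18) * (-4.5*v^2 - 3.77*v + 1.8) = 28.71*v^5 + 22.7026*v^4 + 6.465*v^3 - 6.7852*v^2 - 27.1606*v + 9.324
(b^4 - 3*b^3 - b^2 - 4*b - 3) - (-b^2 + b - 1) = b^4 - 3*b^3 - 5*b - 2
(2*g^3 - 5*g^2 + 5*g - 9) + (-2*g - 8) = 2*g^3 - 5*g^2 + 3*g - 17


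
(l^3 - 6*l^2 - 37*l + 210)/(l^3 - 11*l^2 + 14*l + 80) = (l^2 - l - 42)/(l^2 - 6*l - 16)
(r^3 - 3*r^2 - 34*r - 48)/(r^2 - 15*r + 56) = (r^2 + 5*r + 6)/(r - 7)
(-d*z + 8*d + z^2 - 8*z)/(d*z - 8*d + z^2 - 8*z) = (-d + z)/(d + z)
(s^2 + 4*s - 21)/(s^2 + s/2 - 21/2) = 2*(s + 7)/(2*s + 7)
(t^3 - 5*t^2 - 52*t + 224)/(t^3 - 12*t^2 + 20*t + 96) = (t^2 + 3*t - 28)/(t^2 - 4*t - 12)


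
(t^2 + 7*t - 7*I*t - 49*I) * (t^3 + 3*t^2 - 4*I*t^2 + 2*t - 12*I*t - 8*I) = t^5 + 10*t^4 - 11*I*t^4 - 5*t^3 - 110*I*t^3 - 266*t^2 - 253*I*t^2 - 644*t - 154*I*t - 392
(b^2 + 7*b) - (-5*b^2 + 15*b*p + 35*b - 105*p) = 6*b^2 - 15*b*p - 28*b + 105*p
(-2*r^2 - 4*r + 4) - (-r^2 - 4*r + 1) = 3 - r^2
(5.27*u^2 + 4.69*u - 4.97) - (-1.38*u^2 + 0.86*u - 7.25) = 6.65*u^2 + 3.83*u + 2.28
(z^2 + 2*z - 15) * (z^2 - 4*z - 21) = z^4 - 2*z^3 - 44*z^2 + 18*z + 315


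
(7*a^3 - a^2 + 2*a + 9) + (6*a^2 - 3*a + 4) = 7*a^3 + 5*a^2 - a + 13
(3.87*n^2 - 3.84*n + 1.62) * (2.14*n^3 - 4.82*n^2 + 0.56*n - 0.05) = 8.2818*n^5 - 26.871*n^4 + 24.1428*n^3 - 10.1523*n^2 + 1.0992*n - 0.081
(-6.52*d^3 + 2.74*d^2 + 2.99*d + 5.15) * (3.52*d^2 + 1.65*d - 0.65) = -22.9504*d^5 - 1.1132*d^4 + 19.2838*d^3 + 21.2805*d^2 + 6.554*d - 3.3475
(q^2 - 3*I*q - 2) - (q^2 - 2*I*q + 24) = -I*q - 26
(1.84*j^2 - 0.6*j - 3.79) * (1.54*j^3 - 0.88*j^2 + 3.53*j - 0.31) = 2.8336*j^5 - 2.5432*j^4 + 1.1866*j^3 + 0.6468*j^2 - 13.1927*j + 1.1749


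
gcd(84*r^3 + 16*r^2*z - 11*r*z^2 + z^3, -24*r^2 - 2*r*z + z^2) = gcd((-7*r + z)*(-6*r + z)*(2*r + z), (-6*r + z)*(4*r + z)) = -6*r + z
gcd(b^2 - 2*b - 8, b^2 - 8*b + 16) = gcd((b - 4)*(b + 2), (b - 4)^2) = b - 4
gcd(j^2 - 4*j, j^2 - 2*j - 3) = 1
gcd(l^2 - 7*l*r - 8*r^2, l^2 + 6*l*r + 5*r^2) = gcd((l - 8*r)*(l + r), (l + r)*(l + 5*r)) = l + r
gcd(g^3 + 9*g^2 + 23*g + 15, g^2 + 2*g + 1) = g + 1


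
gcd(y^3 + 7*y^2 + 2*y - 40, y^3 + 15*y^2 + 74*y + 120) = y^2 + 9*y + 20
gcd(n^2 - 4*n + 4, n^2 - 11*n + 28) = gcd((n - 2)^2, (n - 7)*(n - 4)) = 1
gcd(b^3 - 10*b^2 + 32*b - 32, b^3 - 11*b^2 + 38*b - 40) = b^2 - 6*b + 8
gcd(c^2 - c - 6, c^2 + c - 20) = 1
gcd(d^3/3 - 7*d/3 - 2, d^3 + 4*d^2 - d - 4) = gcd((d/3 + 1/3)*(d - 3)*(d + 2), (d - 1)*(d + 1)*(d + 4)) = d + 1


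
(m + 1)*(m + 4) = m^2 + 5*m + 4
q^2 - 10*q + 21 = (q - 7)*(q - 3)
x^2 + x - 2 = (x - 1)*(x + 2)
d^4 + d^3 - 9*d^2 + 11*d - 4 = (d - 1)^3*(d + 4)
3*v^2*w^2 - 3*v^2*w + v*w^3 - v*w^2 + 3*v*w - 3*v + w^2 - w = (3*v + w)*(w - 1)*(v*w + 1)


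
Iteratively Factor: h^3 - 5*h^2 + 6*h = (h - 3)*(h^2 - 2*h) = (h - 3)*(h - 2)*(h)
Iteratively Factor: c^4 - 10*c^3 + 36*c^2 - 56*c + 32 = (c - 2)*(c^3 - 8*c^2 + 20*c - 16) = (c - 4)*(c - 2)*(c^2 - 4*c + 4) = (c - 4)*(c - 2)^2*(c - 2)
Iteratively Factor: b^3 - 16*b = (b - 4)*(b^2 + 4*b) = (b - 4)*(b + 4)*(b)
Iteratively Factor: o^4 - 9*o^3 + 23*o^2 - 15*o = (o - 5)*(o^3 - 4*o^2 + 3*o) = (o - 5)*(o - 1)*(o^2 - 3*o) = (o - 5)*(o - 3)*(o - 1)*(o)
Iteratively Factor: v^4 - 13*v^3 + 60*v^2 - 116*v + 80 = (v - 2)*(v^3 - 11*v^2 + 38*v - 40) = (v - 2)^2*(v^2 - 9*v + 20) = (v - 5)*(v - 2)^2*(v - 4)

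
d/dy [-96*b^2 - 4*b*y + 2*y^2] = -4*b + 4*y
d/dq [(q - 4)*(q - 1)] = 2*q - 5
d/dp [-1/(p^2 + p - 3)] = (2*p + 1)/(p^2 + p - 3)^2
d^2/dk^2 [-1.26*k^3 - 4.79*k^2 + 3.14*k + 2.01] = -7.56*k - 9.58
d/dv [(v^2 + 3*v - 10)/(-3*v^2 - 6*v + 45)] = 1/(3*(v^2 - 6*v + 9))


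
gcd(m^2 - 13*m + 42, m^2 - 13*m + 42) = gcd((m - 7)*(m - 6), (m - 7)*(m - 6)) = m^2 - 13*m + 42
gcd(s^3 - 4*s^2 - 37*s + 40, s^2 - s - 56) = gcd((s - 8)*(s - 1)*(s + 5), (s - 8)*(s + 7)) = s - 8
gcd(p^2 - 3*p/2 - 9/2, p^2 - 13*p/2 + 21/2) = p - 3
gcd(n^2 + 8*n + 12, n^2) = 1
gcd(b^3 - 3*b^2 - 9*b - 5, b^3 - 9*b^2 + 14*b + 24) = b + 1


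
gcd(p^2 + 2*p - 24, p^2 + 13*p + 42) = p + 6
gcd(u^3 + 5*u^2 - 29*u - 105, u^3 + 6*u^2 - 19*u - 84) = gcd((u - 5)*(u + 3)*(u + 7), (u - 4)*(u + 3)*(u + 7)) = u^2 + 10*u + 21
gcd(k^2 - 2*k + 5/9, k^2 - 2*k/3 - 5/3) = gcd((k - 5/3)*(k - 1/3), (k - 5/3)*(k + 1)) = k - 5/3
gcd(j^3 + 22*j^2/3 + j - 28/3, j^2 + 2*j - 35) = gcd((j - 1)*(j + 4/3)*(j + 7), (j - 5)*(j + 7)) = j + 7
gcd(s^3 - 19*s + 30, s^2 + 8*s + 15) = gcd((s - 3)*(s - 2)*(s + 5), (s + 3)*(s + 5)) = s + 5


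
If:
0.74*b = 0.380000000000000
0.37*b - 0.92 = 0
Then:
No Solution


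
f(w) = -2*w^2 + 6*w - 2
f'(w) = 6 - 4*w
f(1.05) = 2.10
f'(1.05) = 1.80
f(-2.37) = -27.45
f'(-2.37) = 15.48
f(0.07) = -1.59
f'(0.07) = 5.72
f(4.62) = -16.97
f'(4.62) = -12.48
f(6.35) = -44.54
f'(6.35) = -19.40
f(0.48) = 0.42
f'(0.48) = 4.08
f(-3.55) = -48.50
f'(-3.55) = 20.20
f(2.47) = 0.62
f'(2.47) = -3.88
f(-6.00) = -110.00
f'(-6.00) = 30.00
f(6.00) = -38.00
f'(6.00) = -18.00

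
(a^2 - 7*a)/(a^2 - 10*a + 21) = a/(a - 3)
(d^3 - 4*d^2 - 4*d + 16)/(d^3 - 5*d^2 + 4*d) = (d^2 - 4)/(d*(d - 1))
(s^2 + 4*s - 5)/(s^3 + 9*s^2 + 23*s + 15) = (s - 1)/(s^2 + 4*s + 3)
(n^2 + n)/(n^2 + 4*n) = (n + 1)/(n + 4)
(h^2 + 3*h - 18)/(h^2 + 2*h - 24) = (h - 3)/(h - 4)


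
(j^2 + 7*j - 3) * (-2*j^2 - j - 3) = -2*j^4 - 15*j^3 - 4*j^2 - 18*j + 9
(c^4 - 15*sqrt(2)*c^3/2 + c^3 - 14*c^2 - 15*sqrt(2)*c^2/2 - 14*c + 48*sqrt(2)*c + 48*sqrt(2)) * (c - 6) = c^5 - 15*sqrt(2)*c^4/2 - 5*c^4 - 20*c^3 + 75*sqrt(2)*c^3/2 + 70*c^2 + 93*sqrt(2)*c^2 - 240*sqrt(2)*c + 84*c - 288*sqrt(2)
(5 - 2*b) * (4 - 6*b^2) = 12*b^3 - 30*b^2 - 8*b + 20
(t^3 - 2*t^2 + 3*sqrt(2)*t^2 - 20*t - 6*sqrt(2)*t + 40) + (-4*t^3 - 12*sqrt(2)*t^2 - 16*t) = -3*t^3 - 9*sqrt(2)*t^2 - 2*t^2 - 36*t - 6*sqrt(2)*t + 40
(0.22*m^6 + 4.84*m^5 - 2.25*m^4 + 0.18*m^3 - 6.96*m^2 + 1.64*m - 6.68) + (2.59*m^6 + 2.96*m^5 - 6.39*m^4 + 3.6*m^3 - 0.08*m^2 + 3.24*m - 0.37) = 2.81*m^6 + 7.8*m^5 - 8.64*m^4 + 3.78*m^3 - 7.04*m^2 + 4.88*m - 7.05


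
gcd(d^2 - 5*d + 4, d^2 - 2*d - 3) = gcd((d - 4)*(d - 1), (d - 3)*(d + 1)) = 1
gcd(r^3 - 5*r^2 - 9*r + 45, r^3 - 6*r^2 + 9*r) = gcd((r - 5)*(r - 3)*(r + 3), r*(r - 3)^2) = r - 3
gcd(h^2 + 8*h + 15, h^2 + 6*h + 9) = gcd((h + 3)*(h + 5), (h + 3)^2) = h + 3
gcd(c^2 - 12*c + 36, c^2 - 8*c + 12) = c - 6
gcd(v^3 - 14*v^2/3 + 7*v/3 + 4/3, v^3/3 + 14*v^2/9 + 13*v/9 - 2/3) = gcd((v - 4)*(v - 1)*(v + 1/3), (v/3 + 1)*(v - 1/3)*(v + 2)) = 1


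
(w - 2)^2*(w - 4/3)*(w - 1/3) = w^4 - 17*w^3/3 + 100*w^2/9 - 76*w/9 + 16/9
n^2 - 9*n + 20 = (n - 5)*(n - 4)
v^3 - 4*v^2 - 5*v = v*(v - 5)*(v + 1)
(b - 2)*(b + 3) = b^2 + b - 6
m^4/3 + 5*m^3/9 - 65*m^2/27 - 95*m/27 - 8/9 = (m/3 + 1)*(m - 8/3)*(m + 1/3)*(m + 1)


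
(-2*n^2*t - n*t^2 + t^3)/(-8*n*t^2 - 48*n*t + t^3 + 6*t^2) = (2*n^2 + n*t - t^2)/(8*n*t + 48*n - t^2 - 6*t)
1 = 1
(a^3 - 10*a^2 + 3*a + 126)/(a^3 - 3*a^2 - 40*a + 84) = (a^2 - 3*a - 18)/(a^2 + 4*a - 12)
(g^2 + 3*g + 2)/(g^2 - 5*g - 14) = (g + 1)/(g - 7)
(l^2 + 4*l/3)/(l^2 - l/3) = (3*l + 4)/(3*l - 1)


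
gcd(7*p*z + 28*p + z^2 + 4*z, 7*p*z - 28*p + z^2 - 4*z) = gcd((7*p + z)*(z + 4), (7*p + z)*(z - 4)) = 7*p + z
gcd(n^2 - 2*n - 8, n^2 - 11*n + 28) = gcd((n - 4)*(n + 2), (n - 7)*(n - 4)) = n - 4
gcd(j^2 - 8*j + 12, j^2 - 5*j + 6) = j - 2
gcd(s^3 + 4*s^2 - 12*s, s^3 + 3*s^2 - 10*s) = s^2 - 2*s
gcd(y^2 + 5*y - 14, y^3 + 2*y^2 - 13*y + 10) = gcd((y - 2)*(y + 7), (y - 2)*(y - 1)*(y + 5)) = y - 2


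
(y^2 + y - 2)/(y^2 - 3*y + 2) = (y + 2)/(y - 2)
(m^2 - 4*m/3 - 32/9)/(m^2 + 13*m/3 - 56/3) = (m + 4/3)/(m + 7)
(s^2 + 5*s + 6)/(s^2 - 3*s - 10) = (s + 3)/(s - 5)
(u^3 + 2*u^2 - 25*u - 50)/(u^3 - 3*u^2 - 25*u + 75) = (u + 2)/(u - 3)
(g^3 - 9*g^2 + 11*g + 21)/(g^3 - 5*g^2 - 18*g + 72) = (g^2 - 6*g - 7)/(g^2 - 2*g - 24)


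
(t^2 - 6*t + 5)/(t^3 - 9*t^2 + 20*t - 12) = (t - 5)/(t^2 - 8*t + 12)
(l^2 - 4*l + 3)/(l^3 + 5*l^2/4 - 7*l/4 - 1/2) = 4*(l - 3)/(4*l^2 + 9*l + 2)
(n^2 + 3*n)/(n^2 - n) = (n + 3)/(n - 1)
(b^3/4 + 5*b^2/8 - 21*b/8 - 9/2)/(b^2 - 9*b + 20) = (2*b^3 + 5*b^2 - 21*b - 36)/(8*(b^2 - 9*b + 20))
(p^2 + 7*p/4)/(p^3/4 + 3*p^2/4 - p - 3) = p*(4*p + 7)/(p^3 + 3*p^2 - 4*p - 12)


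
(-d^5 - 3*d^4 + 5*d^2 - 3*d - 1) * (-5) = 5*d^5 + 15*d^4 - 25*d^2 + 15*d + 5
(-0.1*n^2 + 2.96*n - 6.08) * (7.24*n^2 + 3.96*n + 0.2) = -0.724*n^4 + 21.0344*n^3 - 32.3176*n^2 - 23.4848*n - 1.216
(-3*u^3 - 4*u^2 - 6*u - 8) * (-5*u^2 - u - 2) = 15*u^5 + 23*u^4 + 40*u^3 + 54*u^2 + 20*u + 16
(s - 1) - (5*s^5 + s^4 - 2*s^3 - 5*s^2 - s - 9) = -5*s^5 - s^4 + 2*s^3 + 5*s^2 + 2*s + 8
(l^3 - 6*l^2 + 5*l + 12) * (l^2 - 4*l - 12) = l^5 - 10*l^4 + 17*l^3 + 64*l^2 - 108*l - 144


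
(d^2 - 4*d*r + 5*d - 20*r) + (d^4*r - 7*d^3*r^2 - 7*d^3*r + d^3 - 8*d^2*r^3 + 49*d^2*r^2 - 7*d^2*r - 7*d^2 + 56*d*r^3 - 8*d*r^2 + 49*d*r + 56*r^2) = d^4*r - 7*d^3*r^2 - 7*d^3*r + d^3 - 8*d^2*r^3 + 49*d^2*r^2 - 7*d^2*r - 6*d^2 + 56*d*r^3 - 8*d*r^2 + 45*d*r + 5*d + 56*r^2 - 20*r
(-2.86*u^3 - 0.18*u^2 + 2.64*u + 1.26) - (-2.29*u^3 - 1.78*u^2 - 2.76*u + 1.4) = -0.57*u^3 + 1.6*u^2 + 5.4*u - 0.14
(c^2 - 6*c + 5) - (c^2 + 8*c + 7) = -14*c - 2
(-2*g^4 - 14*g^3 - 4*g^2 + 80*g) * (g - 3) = -2*g^5 - 8*g^4 + 38*g^3 + 92*g^2 - 240*g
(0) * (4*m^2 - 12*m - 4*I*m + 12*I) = 0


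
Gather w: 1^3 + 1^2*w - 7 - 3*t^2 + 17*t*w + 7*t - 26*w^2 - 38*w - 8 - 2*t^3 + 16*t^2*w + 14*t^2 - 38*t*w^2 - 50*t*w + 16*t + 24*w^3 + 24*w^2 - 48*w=-2*t^3 + 11*t^2 + 23*t + 24*w^3 + w^2*(-38*t - 2) + w*(16*t^2 - 33*t - 85) - 14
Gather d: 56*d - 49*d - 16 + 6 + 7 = 7*d - 3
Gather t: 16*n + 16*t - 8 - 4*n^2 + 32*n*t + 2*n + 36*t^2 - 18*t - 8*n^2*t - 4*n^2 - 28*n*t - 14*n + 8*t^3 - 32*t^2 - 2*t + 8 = -8*n^2 + 4*n + 8*t^3 + 4*t^2 + t*(-8*n^2 + 4*n - 4)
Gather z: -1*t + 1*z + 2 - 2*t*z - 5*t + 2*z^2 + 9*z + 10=-6*t + 2*z^2 + z*(10 - 2*t) + 12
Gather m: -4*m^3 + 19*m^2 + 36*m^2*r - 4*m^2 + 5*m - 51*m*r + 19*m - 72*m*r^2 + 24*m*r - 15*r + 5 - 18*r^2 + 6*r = -4*m^3 + m^2*(36*r + 15) + m*(-72*r^2 - 27*r + 24) - 18*r^2 - 9*r + 5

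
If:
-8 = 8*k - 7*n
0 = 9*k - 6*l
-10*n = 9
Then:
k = -143/80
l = -429/160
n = -9/10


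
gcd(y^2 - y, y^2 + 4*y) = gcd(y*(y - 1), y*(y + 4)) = y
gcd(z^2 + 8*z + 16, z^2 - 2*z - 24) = z + 4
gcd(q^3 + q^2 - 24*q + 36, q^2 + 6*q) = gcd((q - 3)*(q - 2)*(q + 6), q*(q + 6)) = q + 6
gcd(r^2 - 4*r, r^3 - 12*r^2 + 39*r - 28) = r - 4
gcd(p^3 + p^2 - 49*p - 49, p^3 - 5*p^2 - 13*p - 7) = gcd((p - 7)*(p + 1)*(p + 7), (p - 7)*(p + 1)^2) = p^2 - 6*p - 7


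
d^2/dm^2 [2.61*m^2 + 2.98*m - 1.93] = 5.22000000000000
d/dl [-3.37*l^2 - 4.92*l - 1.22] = -6.74*l - 4.92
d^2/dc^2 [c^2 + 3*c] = 2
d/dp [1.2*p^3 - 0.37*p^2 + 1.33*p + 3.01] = 3.6*p^2 - 0.74*p + 1.33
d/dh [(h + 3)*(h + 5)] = 2*h + 8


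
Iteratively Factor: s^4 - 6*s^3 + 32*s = (s + 2)*(s^3 - 8*s^2 + 16*s) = (s - 4)*(s + 2)*(s^2 - 4*s) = (s - 4)^2*(s + 2)*(s)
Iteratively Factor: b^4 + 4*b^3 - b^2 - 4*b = (b + 1)*(b^3 + 3*b^2 - 4*b) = (b - 1)*(b + 1)*(b^2 + 4*b) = (b - 1)*(b + 1)*(b + 4)*(b)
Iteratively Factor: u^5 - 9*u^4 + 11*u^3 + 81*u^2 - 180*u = (u)*(u^4 - 9*u^3 + 11*u^2 + 81*u - 180) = u*(u - 4)*(u^3 - 5*u^2 - 9*u + 45) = u*(u - 4)*(u - 3)*(u^2 - 2*u - 15) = u*(u - 4)*(u - 3)*(u + 3)*(u - 5)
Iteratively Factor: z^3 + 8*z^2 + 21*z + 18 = (z + 2)*(z^2 + 6*z + 9) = (z + 2)*(z + 3)*(z + 3)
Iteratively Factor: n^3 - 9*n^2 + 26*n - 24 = (n - 3)*(n^2 - 6*n + 8) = (n - 4)*(n - 3)*(n - 2)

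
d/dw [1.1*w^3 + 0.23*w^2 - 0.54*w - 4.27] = 3.3*w^2 + 0.46*w - 0.54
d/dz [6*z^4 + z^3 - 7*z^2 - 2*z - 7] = 24*z^3 + 3*z^2 - 14*z - 2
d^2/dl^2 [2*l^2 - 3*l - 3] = 4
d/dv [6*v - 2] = 6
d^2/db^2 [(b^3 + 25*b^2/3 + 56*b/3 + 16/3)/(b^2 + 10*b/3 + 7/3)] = 18*(-b^3 - 57*b^2 - 183*b - 159)/(27*b^6 + 270*b^5 + 1089*b^4 + 2260*b^3 + 2541*b^2 + 1470*b + 343)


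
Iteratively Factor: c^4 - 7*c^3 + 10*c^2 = (c - 2)*(c^3 - 5*c^2) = c*(c - 2)*(c^2 - 5*c) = c^2*(c - 2)*(c - 5)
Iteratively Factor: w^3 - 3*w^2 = (w - 3)*(w^2) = w*(w - 3)*(w)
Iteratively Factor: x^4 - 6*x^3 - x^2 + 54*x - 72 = (x + 3)*(x^3 - 9*x^2 + 26*x - 24) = (x - 4)*(x + 3)*(x^2 - 5*x + 6) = (x - 4)*(x - 3)*(x + 3)*(x - 2)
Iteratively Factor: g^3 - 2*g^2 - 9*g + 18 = (g + 3)*(g^2 - 5*g + 6) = (g - 3)*(g + 3)*(g - 2)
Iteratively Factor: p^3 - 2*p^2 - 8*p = (p)*(p^2 - 2*p - 8) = p*(p + 2)*(p - 4)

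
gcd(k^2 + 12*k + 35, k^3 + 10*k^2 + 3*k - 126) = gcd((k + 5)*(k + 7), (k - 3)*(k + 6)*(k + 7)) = k + 7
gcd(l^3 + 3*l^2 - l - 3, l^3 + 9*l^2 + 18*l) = l + 3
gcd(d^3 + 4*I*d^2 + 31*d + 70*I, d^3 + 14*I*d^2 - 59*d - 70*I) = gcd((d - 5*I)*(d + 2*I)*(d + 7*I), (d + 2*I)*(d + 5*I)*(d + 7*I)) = d^2 + 9*I*d - 14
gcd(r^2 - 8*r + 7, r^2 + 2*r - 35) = 1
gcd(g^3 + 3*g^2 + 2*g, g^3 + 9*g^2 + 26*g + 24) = g + 2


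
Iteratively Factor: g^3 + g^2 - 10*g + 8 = (g + 4)*(g^2 - 3*g + 2) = (g - 1)*(g + 4)*(g - 2)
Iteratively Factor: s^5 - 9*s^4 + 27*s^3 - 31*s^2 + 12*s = (s - 4)*(s^4 - 5*s^3 + 7*s^2 - 3*s) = (s - 4)*(s - 3)*(s^3 - 2*s^2 + s) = (s - 4)*(s - 3)*(s - 1)*(s^2 - s) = s*(s - 4)*(s - 3)*(s - 1)*(s - 1)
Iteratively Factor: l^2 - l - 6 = (l - 3)*(l + 2)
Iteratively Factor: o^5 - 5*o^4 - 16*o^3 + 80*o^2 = (o)*(o^4 - 5*o^3 - 16*o^2 + 80*o) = o*(o - 4)*(o^3 - o^2 - 20*o) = o^2*(o - 4)*(o^2 - o - 20) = o^2*(o - 5)*(o - 4)*(o + 4)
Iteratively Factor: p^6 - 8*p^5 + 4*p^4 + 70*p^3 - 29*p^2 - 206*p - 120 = (p + 2)*(p^5 - 10*p^4 + 24*p^3 + 22*p^2 - 73*p - 60) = (p + 1)*(p + 2)*(p^4 - 11*p^3 + 35*p^2 - 13*p - 60) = (p - 4)*(p + 1)*(p + 2)*(p^3 - 7*p^2 + 7*p + 15) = (p - 4)*(p - 3)*(p + 1)*(p + 2)*(p^2 - 4*p - 5) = (p - 4)*(p - 3)*(p + 1)^2*(p + 2)*(p - 5)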